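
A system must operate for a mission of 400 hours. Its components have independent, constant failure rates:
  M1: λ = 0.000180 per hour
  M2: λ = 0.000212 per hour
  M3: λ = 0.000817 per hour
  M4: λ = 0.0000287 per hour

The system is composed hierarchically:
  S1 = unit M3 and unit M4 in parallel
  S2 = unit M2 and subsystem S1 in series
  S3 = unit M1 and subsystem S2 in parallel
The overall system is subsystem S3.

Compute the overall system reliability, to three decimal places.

R(M1) = exp(−0.000180 × 400) = 0.93053
R(M2) = exp(−0.000212 × 400) = 0.91870
R(M3) = exp(−0.000817 × 400) = 0.72123
R(M4) = exp(−0.0000287 × 400) = 0.98859
Parallel (M3 and M4): 1 − (1 − 0.72123)(1 − 0.98859) = 0.99682
Series (M2 and [0.99682]): 0.91870 × 0.99682 = 0.91578
Parallel (M1 and [0.91578]): 1 − (1 − 0.93053)(1 − 0.91578) = 0.994

0.994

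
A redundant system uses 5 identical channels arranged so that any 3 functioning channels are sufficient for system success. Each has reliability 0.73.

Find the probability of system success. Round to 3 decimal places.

R = Σ_{i=3}^{5} C(5,i) p^i (1−p)^{5−i} with p = 0.73
C(5,3)·0.73^3·0.27^2 = 0.28359
C(5,4)·0.73^4·0.27^1 = 0.38338
C(5,5)·0.73^5·0.27^0 = 0.20731
Sum = 0.874

0.874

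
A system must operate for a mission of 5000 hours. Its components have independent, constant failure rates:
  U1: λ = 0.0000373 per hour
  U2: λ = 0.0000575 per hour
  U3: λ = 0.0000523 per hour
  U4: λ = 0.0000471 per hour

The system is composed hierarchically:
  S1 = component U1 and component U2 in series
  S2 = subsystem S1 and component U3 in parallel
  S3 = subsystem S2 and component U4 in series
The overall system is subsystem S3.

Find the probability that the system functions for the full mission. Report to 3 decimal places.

R(U1) = exp(−0.0000373 × 5000) = 0.82986
R(U2) = exp(−0.0000575 × 5000) = 0.75014
R(U3) = exp(−0.0000523 × 5000) = 0.76990
R(U4) = exp(−0.0000471 × 5000) = 0.79018
Series (U1 and U2): 0.82986 × 0.75014 = 0.62251
Parallel ([0.62251] and U3): 1 − (1 − 0.62251)(1 − 0.76990) = 0.91314
Series ([0.91314] and U4): 0.91314 × 0.79018 = 0.722

0.722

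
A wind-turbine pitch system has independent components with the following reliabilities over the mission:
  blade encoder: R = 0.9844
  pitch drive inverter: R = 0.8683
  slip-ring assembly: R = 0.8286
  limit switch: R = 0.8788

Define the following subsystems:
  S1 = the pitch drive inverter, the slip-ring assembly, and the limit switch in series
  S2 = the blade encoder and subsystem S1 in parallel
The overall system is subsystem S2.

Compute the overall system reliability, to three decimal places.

0.994

Series (pitch drive inverter, slip-ring assembly, and limit switch): 0.86830 × 0.82860 × 0.87880 = 0.63227
Parallel (blade encoder and [0.63227]): 1 − (1 − 0.98440)(1 − 0.63227) = 0.994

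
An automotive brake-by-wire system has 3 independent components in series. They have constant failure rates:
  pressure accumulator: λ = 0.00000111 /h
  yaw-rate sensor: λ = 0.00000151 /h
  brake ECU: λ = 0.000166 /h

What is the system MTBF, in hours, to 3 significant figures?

5930

Series of exponential components: λ_sys = Σ λ_i
λ_sys = 0.00000111 + 0.00000151 + 0.000166 = 1.6862e-04 /h
MTBF = 1 / λ_sys = 5930 h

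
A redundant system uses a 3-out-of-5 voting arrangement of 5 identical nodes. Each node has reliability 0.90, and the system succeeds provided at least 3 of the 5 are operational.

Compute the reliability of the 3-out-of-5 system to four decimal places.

R = Σ_{i=3}^{5} C(5,i) p^i (1−p)^{5−i} with p = 0.90
C(5,3)·0.90^3·0.10^2 = 0.072900
C(5,4)·0.90^4·0.10^1 = 0.328050
C(5,5)·0.90^5·0.10^0 = 0.590490
Sum = 0.9914

0.9914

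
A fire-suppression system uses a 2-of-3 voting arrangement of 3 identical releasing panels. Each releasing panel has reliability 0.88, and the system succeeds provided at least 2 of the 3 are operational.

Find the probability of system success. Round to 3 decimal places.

0.960

R = Σ_{i=2}^{3} C(3,i) p^i (1−p)^{3−i} with p = 0.88
C(3,2)·0.88^2·0.12^1 = 0.27878
C(3,3)·0.88^3·0.12^0 = 0.68147
Sum = 0.960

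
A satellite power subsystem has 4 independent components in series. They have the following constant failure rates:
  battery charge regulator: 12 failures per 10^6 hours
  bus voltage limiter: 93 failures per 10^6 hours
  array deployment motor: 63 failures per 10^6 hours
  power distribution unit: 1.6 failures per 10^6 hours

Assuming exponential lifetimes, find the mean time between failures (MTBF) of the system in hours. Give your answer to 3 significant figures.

5900

Series of exponential components: λ_sys = Σ λ_i
λ_sys = 0.000012 + 0.000093 + 0.000063 + 0.0000016 = 1.6960e-04 /h
MTBF = 1 / λ_sys = 5900 h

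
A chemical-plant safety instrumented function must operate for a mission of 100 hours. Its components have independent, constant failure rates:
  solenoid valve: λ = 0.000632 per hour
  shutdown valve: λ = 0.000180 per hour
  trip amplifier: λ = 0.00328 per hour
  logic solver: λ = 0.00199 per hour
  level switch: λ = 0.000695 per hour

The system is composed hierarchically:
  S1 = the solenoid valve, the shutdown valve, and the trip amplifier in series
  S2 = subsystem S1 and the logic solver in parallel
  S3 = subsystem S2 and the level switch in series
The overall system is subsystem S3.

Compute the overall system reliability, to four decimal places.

0.8763

R(solenoid valve) = exp(−0.000632 × 100) = 0.938756
R(shutdown valve) = exp(−0.000180 × 100) = 0.982161
R(trip amplifier) = exp(−0.00328 × 100) = 0.720363
R(logic solver) = exp(−0.00199 × 100) = 0.819550
R(level switch) = exp(−0.000695 × 100) = 0.932860
Series (solenoid valve, shutdown valve, and trip amplifier): 0.938756 × 0.982161 × 0.720363 = 0.664182
Parallel ([0.664182] and logic solver): 1 − (1 − 0.664182)(1 − 0.819550) = 0.939402
Series ([0.939402] and level switch): 0.939402 × 0.932860 = 0.8763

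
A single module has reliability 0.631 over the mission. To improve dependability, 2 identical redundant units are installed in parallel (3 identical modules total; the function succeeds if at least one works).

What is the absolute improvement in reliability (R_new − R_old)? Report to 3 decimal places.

R_before = 0.631
R_after = 1 − (1 − 0.631)^3 = 0.950
ΔR = 0.950 − 0.631 = 0.319

0.319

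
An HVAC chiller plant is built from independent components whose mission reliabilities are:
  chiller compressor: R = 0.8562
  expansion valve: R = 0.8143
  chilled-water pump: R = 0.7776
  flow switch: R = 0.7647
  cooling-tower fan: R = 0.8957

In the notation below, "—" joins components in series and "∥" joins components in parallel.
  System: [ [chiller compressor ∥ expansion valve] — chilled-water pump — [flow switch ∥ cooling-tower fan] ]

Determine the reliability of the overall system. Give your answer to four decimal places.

Parallel (chiller compressor and expansion valve): 1 − (1 − 0.856200)(1 − 0.814300) = 0.973296
Parallel (flow switch and cooling-tower fan): 1 − (1 − 0.764700)(1 − 0.895700) = 0.975458
Series ([0.973296], chilled-water pump, and [0.975458]): 0.973296 × 0.777600 × 0.975458 = 0.7383

0.7383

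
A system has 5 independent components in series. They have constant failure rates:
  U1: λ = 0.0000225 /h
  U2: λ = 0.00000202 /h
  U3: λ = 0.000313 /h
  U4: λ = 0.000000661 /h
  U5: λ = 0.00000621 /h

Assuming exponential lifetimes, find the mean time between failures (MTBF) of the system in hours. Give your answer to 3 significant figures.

2900

Series of exponential components: λ_sys = Σ λ_i
λ_sys = 0.0000225 + 0.00000202 + 0.000313 + 0.000000661 + 0.00000621 = 3.4439e-04 /h
MTBF = 1 / λ_sys = 2900 h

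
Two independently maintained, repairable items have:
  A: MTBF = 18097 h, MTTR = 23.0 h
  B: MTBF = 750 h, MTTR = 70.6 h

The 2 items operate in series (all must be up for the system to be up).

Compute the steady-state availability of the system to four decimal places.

A(A) = MTBF/(MTBF+MTTR) = 18097/(18097+23.0) = 0.998731
A(B) = MTBF/(MTBF+MTTR) = 750/(750+70.6) = 0.913965
Series availability: 0.998731 × 0.913965 = 0.9128

0.9128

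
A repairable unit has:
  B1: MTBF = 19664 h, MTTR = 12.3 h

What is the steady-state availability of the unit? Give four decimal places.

0.9994

A(B1) = MTBF/(MTBF+MTTR) = 19664/(19664+12.3) = 0.9994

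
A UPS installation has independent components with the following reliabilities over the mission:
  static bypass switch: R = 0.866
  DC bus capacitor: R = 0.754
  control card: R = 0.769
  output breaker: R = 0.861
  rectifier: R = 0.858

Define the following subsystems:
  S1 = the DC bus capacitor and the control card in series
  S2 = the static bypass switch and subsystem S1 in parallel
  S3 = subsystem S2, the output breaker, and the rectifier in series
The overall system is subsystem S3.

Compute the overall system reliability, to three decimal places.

Series (DC bus capacitor and control card): 0.75400 × 0.76900 = 0.57983
Parallel (static bypass switch and [0.57983]): 1 − (1 − 0.86600)(1 − 0.57983) = 0.94370
Series ([0.94370], output breaker, and rectifier): 0.94370 × 0.86100 × 0.85800 = 0.697

0.697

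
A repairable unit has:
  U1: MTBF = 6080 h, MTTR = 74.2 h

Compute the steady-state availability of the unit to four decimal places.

0.9879

A(U1) = MTBF/(MTBF+MTTR) = 6080/(6080+74.2) = 0.9879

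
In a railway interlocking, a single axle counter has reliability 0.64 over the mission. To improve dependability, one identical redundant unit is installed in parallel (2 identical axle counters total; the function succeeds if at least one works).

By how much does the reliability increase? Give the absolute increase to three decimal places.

R_before = 0.64
R_after = 1 − (1 − 0.64)^2 = 0.870
ΔR = 0.870 − 0.64 = 0.230

0.230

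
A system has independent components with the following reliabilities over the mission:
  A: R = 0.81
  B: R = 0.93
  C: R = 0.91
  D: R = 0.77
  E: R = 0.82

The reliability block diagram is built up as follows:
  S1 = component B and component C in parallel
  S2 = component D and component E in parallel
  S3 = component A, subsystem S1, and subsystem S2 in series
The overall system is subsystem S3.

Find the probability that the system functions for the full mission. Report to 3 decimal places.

0.772

Parallel (B and C): 1 − (1 − 0.93000)(1 − 0.91000) = 0.99370
Parallel (D and E): 1 − (1 − 0.77000)(1 − 0.82000) = 0.95860
Series (A, [0.99370], and [0.95860]): 0.81000 × 0.99370 × 0.95860 = 0.772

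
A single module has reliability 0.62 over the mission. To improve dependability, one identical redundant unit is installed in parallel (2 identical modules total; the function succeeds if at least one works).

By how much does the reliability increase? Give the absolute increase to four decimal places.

0.2356

R_before = 0.62
R_after = 1 − (1 − 0.62)^2 = 0.8556
ΔR = 0.8556 − 0.62 = 0.2356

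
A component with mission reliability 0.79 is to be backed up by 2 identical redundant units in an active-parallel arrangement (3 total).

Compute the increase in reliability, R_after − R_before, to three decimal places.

R_before = 0.79
R_after = 1 − (1 − 0.79)^3 = 0.991
ΔR = 0.991 − 0.79 = 0.201

0.201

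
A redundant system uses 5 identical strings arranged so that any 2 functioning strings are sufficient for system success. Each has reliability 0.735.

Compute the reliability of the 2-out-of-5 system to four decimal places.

0.9806

R = Σ_{i=2}^{5} C(5,i) p^i (1−p)^{5−i} with p = 0.735
C(5,2)·0.735^2·0.265^3 = 0.100534
C(5,3)·0.735^3·0.265^2 = 0.278839
C(5,4)·0.735^4·0.265^1 = 0.386692
C(5,5)·0.735^5·0.265^0 = 0.214505
Sum = 0.9806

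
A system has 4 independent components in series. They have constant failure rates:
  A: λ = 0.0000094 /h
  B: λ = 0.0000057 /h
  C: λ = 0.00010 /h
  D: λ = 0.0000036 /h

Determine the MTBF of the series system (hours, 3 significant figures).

Series of exponential components: λ_sys = Σ λ_i
λ_sys = 0.0000094 + 0.0000057 + 0.00010 + 0.0000036 = 1.1870e-04 /h
MTBF = 1 / λ_sys = 8420 h

8420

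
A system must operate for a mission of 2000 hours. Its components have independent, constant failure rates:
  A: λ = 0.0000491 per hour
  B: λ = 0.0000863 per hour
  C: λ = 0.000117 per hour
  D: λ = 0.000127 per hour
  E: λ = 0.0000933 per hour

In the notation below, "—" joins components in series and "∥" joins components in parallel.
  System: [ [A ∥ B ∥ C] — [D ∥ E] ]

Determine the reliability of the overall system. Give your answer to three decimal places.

0.959

R(A) = exp(−0.0000491 × 2000) = 0.90647
R(B) = exp(−0.0000863 × 2000) = 0.84147
R(C) = exp(−0.000117 × 2000) = 0.79136
R(D) = exp(−0.000127 × 2000) = 0.77569
R(E) = exp(−0.0000933 × 2000) = 0.82978
Parallel (A, B, and C): 1 − (1 − 0.90647)(1 − 0.84147)(1 − 0.79136) = 0.99691
Parallel (D and E): 1 − (1 − 0.77569)(1 − 0.82978) = 0.96182
Series ([0.99691] and [0.96182]): 0.99691 × 0.96182 = 0.959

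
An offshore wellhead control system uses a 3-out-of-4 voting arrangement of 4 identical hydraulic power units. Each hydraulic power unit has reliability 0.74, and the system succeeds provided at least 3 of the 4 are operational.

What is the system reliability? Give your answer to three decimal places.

0.721

R = Σ_{i=3}^{4} C(4,i) p^i (1−p)^{4−i} with p = 0.74
C(4,3)·0.74^3·0.26^1 = 0.42143
C(4,4)·0.74^4·0.26^0 = 0.29987
Sum = 0.721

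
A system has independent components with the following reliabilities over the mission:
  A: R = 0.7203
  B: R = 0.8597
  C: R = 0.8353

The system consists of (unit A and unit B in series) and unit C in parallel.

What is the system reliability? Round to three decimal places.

Series (A and B): 0.72030 × 0.85970 = 0.61924
Parallel ([0.61924] and C): 1 − (1 − 0.61924)(1 − 0.83530) = 0.937

0.937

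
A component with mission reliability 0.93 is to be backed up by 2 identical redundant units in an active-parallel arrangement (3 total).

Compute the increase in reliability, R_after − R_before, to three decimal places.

R_before = 0.93
R_after = 1 − (1 − 0.93)^3 = 1.000
ΔR = 1.000 − 0.93 = 0.070

0.070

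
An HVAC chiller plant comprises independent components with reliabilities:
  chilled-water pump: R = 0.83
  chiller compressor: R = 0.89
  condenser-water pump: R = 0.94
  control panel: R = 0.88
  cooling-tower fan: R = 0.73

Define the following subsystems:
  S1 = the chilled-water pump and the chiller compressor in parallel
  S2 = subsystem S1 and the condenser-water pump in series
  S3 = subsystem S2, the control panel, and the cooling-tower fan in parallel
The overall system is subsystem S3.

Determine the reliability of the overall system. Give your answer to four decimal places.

0.9975

Parallel (chilled-water pump and chiller compressor): 1 − (1 − 0.830000)(1 − 0.890000) = 0.981300
Series ([0.981300] and condenser-water pump): 0.981300 × 0.940000 = 0.922422
Parallel ([0.922422], control panel, and cooling-tower fan): 1 − (1 − 0.922422)(1 − 0.880000)(1 − 0.730000) = 0.9975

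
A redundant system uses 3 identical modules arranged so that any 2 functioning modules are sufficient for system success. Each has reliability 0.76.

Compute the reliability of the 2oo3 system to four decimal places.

R = Σ_{i=2}^{3} C(3,i) p^i (1−p)^{3−i} with p = 0.76
C(3,2)·0.76^2·0.24^1 = 0.415872
C(3,3)·0.76^3·0.24^0 = 0.438976
Sum = 0.8548

0.8548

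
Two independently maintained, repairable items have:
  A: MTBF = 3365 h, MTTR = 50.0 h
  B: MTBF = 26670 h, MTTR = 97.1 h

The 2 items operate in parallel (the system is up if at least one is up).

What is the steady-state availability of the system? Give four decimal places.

A(A) = MTBF/(MTBF+MTTR) = 3365/(3365+50.0) = 0.985359
A(B) = MTBF/(MTBF+MTTR) = 26670/(26670+97.1) = 0.996372
Parallel availability: 1 − (1 − 0.985359)(1 − 0.996372) = 0.9999

0.9999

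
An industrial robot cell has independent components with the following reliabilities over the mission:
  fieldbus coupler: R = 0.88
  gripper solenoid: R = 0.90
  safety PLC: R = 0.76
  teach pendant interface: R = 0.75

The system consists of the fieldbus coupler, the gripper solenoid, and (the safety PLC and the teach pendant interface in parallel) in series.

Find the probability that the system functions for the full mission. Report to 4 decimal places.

Parallel (safety PLC and teach pendant interface): 1 − (1 − 0.760000)(1 − 0.750000) = 0.940000
Series (fieldbus coupler, gripper solenoid, and [0.940000]): 0.880000 × 0.900000 × 0.940000 = 0.7445

0.7445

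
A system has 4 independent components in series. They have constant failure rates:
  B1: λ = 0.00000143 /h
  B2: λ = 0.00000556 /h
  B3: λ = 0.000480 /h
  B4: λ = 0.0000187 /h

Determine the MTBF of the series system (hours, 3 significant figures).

Series of exponential components: λ_sys = Σ λ_i
λ_sys = 0.00000143 + 0.00000556 + 0.000480 + 0.0000187 = 5.0569e-04 /h
MTBF = 1 / λ_sys = 1980 h

1980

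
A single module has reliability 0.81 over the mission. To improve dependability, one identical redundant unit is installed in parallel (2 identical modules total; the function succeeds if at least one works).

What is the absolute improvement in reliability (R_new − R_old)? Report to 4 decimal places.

0.1539

R_before = 0.81
R_after = 1 − (1 − 0.81)^2 = 0.9639
ΔR = 0.9639 − 0.81 = 0.1539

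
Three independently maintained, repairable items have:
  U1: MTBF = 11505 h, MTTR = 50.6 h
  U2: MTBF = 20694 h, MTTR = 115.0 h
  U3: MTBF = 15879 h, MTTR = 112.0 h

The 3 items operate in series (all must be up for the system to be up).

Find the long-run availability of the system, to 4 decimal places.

A(U1) = MTBF/(MTBF+MTTR) = 11505/(11505+50.6) = 0.995621
A(U2) = MTBF/(MTBF+MTTR) = 20694/(20694+115.0) = 0.994474
A(U3) = MTBF/(MTBF+MTTR) = 15879/(15879+112.0) = 0.992996
Series availability: 0.995621 × 0.994474 × 0.992996 = 0.9832

0.9832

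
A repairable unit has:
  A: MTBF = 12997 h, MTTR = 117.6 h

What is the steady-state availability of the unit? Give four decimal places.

0.9910

A(A) = MTBF/(MTBF+MTTR) = 12997/(12997+117.6) = 0.9910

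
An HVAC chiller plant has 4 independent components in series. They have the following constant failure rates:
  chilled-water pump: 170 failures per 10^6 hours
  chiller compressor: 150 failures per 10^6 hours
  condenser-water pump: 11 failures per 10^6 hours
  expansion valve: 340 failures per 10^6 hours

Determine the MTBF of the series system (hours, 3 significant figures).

1490

Series of exponential components: λ_sys = Σ λ_i
λ_sys = 0.00017 + 0.00015 + 0.000011 + 0.00034 = 6.7100e-04 /h
MTBF = 1 / λ_sys = 1490 h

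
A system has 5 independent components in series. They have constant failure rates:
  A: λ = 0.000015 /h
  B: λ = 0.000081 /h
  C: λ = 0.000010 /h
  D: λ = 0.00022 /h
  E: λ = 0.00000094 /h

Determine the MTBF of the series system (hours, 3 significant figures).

Series of exponential components: λ_sys = Σ λ_i
λ_sys = 0.000015 + 0.000081 + 0.000010 + 0.00022 + 0.00000094 = 3.2694e-04 /h
MTBF = 1 / λ_sys = 3060 h

3060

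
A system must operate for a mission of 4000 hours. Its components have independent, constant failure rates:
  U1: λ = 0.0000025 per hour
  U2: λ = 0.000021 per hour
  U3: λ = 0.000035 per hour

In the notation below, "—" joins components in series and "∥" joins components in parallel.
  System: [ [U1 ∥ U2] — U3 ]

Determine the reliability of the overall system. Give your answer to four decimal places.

0.8687

R(U1) = exp(−0.0000025 × 4000) = 0.990050
R(U2) = exp(−0.000021 × 4000) = 0.919431
R(U3) = exp(−0.000035 × 4000) = 0.869358
Parallel (U1 and U2): 1 − (1 − 0.990050)(1 − 0.919431) = 0.999198
Series ([0.999198] and U3): 0.999198 × 0.869358 = 0.8687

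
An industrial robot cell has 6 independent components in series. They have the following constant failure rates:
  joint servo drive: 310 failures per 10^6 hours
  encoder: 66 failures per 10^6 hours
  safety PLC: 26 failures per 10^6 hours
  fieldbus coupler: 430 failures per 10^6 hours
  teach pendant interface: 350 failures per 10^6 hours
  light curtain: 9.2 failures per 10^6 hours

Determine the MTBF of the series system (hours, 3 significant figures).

Series of exponential components: λ_sys = Σ λ_i
λ_sys = 0.00031 + 0.000066 + 0.000026 + 0.00043 + 0.00035 + 0.0000092 = 1.1912e-03 /h
MTBF = 1 / λ_sys = 839 h

839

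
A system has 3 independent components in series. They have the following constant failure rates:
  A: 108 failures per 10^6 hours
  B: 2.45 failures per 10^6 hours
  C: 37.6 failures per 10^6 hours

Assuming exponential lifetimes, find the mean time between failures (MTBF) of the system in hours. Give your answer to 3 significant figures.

Series of exponential components: λ_sys = Σ λ_i
λ_sys = 0.000108 + 0.00000245 + 0.0000376 = 1.4805e-04 /h
MTBF = 1 / λ_sys = 6750 h

6750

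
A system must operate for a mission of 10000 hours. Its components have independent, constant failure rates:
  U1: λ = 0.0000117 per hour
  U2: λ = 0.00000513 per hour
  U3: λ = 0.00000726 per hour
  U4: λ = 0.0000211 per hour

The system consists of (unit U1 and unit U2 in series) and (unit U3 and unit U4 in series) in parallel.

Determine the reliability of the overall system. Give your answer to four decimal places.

R(U1) = exp(−0.0000117 × 10000) = 0.889585
R(U2) = exp(−0.00000513 × 10000) = 0.949994
R(U3) = exp(−0.00000726 × 10000) = 0.929973
R(U4) = exp(−0.0000211 × 10000) = 0.809774
Series (U1 and U2): 0.889585 × 0.949994 = 0.845100
Series (U3 and U4): 0.929973 × 0.809774 = 0.753068
Parallel ([0.845100] and [0.753068]): 1 − (1 − 0.845100)(1 − 0.753068) = 0.9618

0.9618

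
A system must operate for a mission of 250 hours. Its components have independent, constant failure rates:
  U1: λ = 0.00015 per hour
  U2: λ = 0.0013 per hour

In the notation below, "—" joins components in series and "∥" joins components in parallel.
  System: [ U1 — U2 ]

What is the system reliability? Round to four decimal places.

R(U1) = exp(−0.00015 × 250) = 0.963194
R(U2) = exp(−0.0013 × 250) = 0.722527
Series (U1 and U2): 0.963194 × 0.722527 = 0.6959

0.6959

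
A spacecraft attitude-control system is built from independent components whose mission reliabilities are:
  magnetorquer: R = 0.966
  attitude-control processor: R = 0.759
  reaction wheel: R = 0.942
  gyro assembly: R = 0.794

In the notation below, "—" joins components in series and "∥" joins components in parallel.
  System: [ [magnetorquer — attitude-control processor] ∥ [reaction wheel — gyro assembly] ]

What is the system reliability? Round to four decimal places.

Series (magnetorquer and attitude-control processor): 0.966000 × 0.759000 = 0.733194
Series (reaction wheel and gyro assembly): 0.942000 × 0.794000 = 0.747948
Parallel ([0.733194] and [0.747948]): 1 − (1 − 0.733194)(1 − 0.747948) = 0.9328

0.9328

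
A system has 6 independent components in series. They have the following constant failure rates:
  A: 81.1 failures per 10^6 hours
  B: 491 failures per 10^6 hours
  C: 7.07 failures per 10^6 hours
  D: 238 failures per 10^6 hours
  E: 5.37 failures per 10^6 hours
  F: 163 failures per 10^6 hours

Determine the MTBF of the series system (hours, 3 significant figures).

1010

Series of exponential components: λ_sys = Σ λ_i
λ_sys = 0.0000811 + 0.000491 + 0.00000707 + 0.000238 + 0.00000537 + 0.000163 = 9.8554e-04 /h
MTBF = 1 / λ_sys = 1010 h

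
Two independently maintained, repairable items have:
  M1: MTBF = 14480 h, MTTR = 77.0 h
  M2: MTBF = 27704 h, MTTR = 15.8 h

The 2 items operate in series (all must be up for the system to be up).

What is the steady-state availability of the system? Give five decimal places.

0.99414

A(M1) = MTBF/(MTBF+MTTR) = 14480/(14480+77.0) = 0.994710
A(M2) = MTBF/(MTBF+MTTR) = 27704/(27704+15.8) = 0.999430
Series availability: 0.994710 × 0.999430 = 0.99414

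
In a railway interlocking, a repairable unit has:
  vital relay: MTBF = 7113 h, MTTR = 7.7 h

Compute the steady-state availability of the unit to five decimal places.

0.99892

A(vital relay) = MTBF/(MTBF+MTTR) = 7113/(7113+7.7) = 0.99892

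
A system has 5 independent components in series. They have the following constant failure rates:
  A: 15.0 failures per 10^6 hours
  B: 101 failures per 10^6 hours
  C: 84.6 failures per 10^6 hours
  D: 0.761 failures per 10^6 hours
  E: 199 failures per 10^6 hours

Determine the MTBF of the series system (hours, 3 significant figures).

Series of exponential components: λ_sys = Σ λ_i
λ_sys = 0.0000150 + 0.000101 + 0.0000846 + 0.000000761 + 0.000199 = 4.0036e-04 /h
MTBF = 1 / λ_sys = 2500 h

2500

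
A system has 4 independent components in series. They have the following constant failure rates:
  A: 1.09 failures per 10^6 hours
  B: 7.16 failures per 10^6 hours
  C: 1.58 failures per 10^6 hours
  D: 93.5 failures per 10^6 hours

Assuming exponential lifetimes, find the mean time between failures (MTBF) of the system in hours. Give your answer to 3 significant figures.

Series of exponential components: λ_sys = Σ λ_i
λ_sys = 0.00000109 + 0.00000716 + 0.00000158 + 0.0000935 = 1.0333e-04 /h
MTBF = 1 / λ_sys = 9680 h

9680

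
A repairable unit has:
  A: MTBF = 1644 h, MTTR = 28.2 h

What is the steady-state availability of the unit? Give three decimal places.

A(A) = MTBF/(MTBF+MTTR) = 1644/(1644+28.2) = 0.983

0.983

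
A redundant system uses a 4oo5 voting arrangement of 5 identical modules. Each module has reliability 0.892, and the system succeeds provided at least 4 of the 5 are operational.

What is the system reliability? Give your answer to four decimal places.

R = Σ_{i=4}^{5} C(5,i) p^i (1−p)^{5−i} with p = 0.892
C(5,4)·0.892^4·0.108^1 = 0.341864
C(5,5)·0.892^5·0.108^0 = 0.564708
Sum = 0.9066

0.9066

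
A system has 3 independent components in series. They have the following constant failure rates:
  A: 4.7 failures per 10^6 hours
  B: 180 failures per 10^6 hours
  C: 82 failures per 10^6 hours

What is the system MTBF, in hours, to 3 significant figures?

3750

Series of exponential components: λ_sys = Σ λ_i
λ_sys = 0.0000047 + 0.00018 + 0.000082 = 2.6670e-04 /h
MTBF = 1 / λ_sys = 3750 h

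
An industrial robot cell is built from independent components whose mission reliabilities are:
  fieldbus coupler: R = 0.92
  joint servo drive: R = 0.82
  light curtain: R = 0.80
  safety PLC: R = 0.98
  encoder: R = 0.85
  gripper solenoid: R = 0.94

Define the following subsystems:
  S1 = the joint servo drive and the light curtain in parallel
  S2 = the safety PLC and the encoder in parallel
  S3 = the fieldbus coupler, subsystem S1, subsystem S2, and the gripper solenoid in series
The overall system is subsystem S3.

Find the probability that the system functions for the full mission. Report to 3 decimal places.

0.831

Parallel (joint servo drive and light curtain): 1 − (1 − 0.82000)(1 − 0.80000) = 0.96400
Parallel (safety PLC and encoder): 1 − (1 − 0.98000)(1 − 0.85000) = 0.99700
Series (fieldbus coupler, [0.96400], [0.99700], and gripper solenoid): 0.92000 × 0.96400 × 0.99700 × 0.94000 = 0.831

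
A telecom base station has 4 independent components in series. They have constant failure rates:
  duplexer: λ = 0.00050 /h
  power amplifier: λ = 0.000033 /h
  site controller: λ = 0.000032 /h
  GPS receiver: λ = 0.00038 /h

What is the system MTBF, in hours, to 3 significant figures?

Series of exponential components: λ_sys = Σ λ_i
λ_sys = 0.00050 + 0.000033 + 0.000032 + 0.00038 = 9.4500e-04 /h
MTBF = 1 / λ_sys = 1060 h

1060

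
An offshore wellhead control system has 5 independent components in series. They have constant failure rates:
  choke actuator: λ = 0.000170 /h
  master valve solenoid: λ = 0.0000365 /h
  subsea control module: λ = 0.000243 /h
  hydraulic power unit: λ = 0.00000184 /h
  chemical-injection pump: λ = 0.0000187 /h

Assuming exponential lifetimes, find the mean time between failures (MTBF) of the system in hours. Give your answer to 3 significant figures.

2130

Series of exponential components: λ_sys = Σ λ_i
λ_sys = 0.000170 + 0.0000365 + 0.000243 + 0.00000184 + 0.0000187 = 4.7004e-04 /h
MTBF = 1 / λ_sys = 2130 h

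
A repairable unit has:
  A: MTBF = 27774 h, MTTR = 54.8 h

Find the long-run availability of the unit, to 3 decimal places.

A(A) = MTBF/(MTBF+MTTR) = 27774/(27774+54.8) = 0.998

0.998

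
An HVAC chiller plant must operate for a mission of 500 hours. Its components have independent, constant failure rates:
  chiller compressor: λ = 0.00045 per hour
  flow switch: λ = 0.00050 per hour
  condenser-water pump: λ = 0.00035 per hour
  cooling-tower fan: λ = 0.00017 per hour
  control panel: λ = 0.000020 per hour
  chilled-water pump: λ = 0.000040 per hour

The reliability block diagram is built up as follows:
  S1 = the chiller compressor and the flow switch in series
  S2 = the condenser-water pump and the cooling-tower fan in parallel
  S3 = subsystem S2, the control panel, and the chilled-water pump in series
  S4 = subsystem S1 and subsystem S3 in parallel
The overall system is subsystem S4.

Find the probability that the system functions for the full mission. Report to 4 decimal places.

R(chiller compressor) = exp(−0.00045 × 500) = 0.798516
R(flow switch) = exp(−0.00050 × 500) = 0.778801
R(condenser-water pump) = exp(−0.00035 × 500) = 0.839457
R(cooling-tower fan) = exp(−0.00017 × 500) = 0.918512
R(control panel) = exp(−0.000020 × 500) = 0.990050
R(chilled-water pump) = exp(−0.000040 × 500) = 0.980199
Series (chiller compressor and flow switch): 0.798516 × 0.778801 = 0.621885
Parallel (condenser-water pump and cooling-tower fan): 1 − (1 − 0.839457)(1 − 0.918512) = 0.986918
Series ([0.986918], control panel, and chilled-water pump): 0.986918 × 0.990050 × 0.980199 = 0.957751
Parallel ([0.621885] and [0.957751]): 1 − (1 − 0.621885)(1 − 0.957751) = 0.9840

0.9840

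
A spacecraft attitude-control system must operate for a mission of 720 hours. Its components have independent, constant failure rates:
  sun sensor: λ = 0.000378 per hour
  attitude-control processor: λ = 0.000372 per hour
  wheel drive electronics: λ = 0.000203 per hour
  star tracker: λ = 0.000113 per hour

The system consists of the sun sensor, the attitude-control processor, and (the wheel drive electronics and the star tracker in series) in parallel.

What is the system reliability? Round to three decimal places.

R(sun sensor) = exp(−0.000378 × 720) = 0.76173
R(attitude-control processor) = exp(−0.000372 × 720) = 0.76503
R(wheel drive electronics) = exp(−0.000203 × 720) = 0.86402
R(star tracker) = exp(−0.000113 × 720) = 0.92186
Series (wheel drive electronics and star tracker): 0.86402 × 0.92186 = 0.79651
Parallel (sun sensor, attitude-control processor, and [0.79651]): 1 − (1 − 0.76173)(1 − 0.76503)(1 − 0.79651) = 0.989

0.989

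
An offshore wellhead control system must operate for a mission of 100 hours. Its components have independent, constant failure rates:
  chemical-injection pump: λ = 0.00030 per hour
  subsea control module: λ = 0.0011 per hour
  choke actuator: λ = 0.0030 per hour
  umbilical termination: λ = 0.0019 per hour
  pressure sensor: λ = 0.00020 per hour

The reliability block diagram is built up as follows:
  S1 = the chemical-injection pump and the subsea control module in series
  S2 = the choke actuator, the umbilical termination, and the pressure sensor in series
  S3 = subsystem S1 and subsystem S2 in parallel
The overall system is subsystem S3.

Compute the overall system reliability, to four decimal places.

0.9478

R(chemical-injection pump) = exp(−0.00030 × 100) = 0.970446
R(subsea control module) = exp(−0.0011 × 100) = 0.895834
R(choke actuator) = exp(−0.0030 × 100) = 0.740818
R(umbilical termination) = exp(−0.0019 × 100) = 0.826959
R(pressure sensor) = exp(−0.00020 × 100) = 0.980199
Series (chemical-injection pump and subsea control module): 0.970446 × 0.895834 = 0.869359
Series (choke actuator, umbilical termination, and pressure sensor): 0.740818 × 0.826959 × 0.980199 = 0.600496
Parallel ([0.869359] and [0.600496]): 1 − (1 − 0.869359)(1 − 0.600496) = 0.9478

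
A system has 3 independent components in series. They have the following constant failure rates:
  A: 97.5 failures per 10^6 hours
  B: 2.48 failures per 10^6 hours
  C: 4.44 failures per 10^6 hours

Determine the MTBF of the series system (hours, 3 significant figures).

9580

Series of exponential components: λ_sys = Σ λ_i
λ_sys = 0.0000975 + 0.00000248 + 0.00000444 = 1.0442e-04 /h
MTBF = 1 / λ_sys = 9580 h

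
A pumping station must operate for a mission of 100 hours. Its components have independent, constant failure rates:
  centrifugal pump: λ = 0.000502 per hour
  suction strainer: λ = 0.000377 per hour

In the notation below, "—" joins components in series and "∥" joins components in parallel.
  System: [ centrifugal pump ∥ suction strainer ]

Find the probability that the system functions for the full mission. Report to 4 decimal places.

0.9982

R(centrifugal pump) = exp(−0.000502 × 100) = 0.951039
R(suction strainer) = exp(−0.000377 × 100) = 0.963002
Parallel (centrifugal pump and suction strainer): 1 − (1 − 0.951039)(1 − 0.963002) = 0.9982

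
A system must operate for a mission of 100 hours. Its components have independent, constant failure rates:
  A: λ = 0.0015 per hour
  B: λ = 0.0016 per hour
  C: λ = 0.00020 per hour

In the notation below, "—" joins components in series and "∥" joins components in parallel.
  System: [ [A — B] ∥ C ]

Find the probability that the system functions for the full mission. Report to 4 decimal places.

0.9947

R(A) = exp(−0.0015 × 100) = 0.860708
R(B) = exp(−0.0016 × 100) = 0.852144
R(C) = exp(−0.00020 × 100) = 0.980199
Series (A and B): 0.860708 × 0.852144 = 0.733447
Parallel ([0.733447] and C): 1 − (1 − 0.733447)(1 − 0.980199) = 0.9947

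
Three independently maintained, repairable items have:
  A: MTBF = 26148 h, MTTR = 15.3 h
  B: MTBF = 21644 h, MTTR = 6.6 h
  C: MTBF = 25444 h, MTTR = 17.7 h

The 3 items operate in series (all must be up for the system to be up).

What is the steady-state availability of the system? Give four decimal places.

0.9984

A(A) = MTBF/(MTBF+MTTR) = 26148/(26148+15.3) = 0.999415
A(B) = MTBF/(MTBF+MTTR) = 21644/(21644+6.6) = 0.999695
A(C) = MTBF/(MTBF+MTTR) = 25444/(25444+17.7) = 0.999305
Series availability: 0.999415 × 0.999695 × 0.999305 = 0.9984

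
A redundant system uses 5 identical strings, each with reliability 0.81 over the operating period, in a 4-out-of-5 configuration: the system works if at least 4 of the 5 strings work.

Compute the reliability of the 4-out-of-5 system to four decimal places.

0.7576

R = Σ_{i=4}^{5} C(5,i) p^i (1−p)^{5−i} with p = 0.81
C(5,4)·0.81^4·0.19^1 = 0.408944
C(5,5)·0.81^5·0.19^0 = 0.348678
Sum = 0.7576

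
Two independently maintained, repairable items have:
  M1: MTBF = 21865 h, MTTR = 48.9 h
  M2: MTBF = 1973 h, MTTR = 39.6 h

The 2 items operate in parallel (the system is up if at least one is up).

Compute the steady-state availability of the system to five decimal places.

0.99996

A(M1) = MTBF/(MTBF+MTTR) = 21865/(21865+48.9) = 0.997769
A(M2) = MTBF/(MTBF+MTTR) = 1973/(1973+39.6) = 0.980324
Parallel availability: 1 − (1 − 0.997769)(1 − 0.980324) = 0.99996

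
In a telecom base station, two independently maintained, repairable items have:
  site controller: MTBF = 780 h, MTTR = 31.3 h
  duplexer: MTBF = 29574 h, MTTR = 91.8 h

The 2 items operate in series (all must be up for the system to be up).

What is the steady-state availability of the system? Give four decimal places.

A(site controller) = MTBF/(MTBF+MTTR) = 780/(780+31.3) = 0.961420
A(duplexer) = MTBF/(MTBF+MTTR) = 29574/(29574+91.8) = 0.996906
Series availability: 0.961420 × 0.996906 = 0.9584

0.9584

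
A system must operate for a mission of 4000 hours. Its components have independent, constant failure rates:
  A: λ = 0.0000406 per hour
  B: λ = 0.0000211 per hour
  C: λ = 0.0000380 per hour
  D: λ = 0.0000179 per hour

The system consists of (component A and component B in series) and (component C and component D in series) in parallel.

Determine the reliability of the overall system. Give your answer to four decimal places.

R(A) = exp(−0.0000406 × 4000) = 0.850101
R(B) = exp(−0.0000211 × 4000) = 0.919064
R(C) = exp(−0.0000380 × 4000) = 0.858988
R(D) = exp(−0.0000179 × 4000) = 0.930903
Series (A and B): 0.850101 × 0.919064 = 0.781297
Series (C and D): 0.858988 × 0.930903 = 0.799635
Parallel ([0.781297] and [0.799635]): 1 − (1 − 0.781297)(1 − 0.799635) = 0.9562

0.9562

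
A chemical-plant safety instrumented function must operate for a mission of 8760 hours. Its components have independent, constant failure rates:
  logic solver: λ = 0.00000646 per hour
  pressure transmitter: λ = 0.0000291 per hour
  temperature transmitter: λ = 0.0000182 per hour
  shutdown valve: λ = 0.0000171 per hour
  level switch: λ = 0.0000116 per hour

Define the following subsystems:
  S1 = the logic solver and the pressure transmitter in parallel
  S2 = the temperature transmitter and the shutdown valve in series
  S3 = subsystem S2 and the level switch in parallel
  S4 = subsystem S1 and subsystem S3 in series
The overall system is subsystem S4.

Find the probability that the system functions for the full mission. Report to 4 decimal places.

R(logic solver) = exp(−0.00000646 × 8760) = 0.944982
R(pressure transmitter) = exp(−0.0000291 × 8760) = 0.774982
R(temperature transmitter) = exp(−0.0000182 × 8760) = 0.852628
R(shutdown valve) = exp(−0.0000171 × 8760) = 0.860884
R(level switch) = exp(−0.0000116 × 8760) = 0.903376
Parallel (logic solver and pressure transmitter): 1 − (1 − 0.944982)(1 − 0.774982) = 0.987620
Series (temperature transmitter and shutdown valve): 0.852628 × 0.860884 = 0.734014
Parallel ([0.734014] and level switch): 1 − (1 − 0.734014)(1 − 0.903376) = 0.974299
Series ([0.987620] and [0.974299]): 0.987620 × 0.974299 = 0.9622

0.9622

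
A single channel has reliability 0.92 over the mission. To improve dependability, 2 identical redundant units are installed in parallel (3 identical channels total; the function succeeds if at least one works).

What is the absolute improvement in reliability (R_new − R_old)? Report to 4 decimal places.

0.0795

R_before = 0.92
R_after = 1 − (1 − 0.92)^3 = 0.9995
ΔR = 0.9995 − 0.92 = 0.0795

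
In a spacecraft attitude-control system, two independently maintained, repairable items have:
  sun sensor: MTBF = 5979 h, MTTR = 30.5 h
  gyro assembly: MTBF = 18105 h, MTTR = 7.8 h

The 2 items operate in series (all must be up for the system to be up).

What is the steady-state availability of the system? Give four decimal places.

A(sun sensor) = MTBF/(MTBF+MTTR) = 5979/(5979+30.5) = 0.994925
A(gyro assembly) = MTBF/(MTBF+MTTR) = 18105/(18105+7.8) = 0.999569
Series availability: 0.994925 × 0.999569 = 0.9945

0.9945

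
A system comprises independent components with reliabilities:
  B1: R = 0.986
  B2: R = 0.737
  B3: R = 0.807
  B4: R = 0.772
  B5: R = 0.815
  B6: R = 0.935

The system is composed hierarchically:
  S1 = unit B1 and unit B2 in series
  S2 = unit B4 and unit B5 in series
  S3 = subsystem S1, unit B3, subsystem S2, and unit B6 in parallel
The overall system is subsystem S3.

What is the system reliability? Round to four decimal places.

Series (B1 and B2): 0.986000 × 0.737000 = 0.726682
Series (B4 and B5): 0.772000 × 0.815000 = 0.629180
Parallel ([0.726682], B3, [0.629180], and B6): 1 − (1 − 0.726682)(1 − 0.807000)(1 − 0.629180)(1 − 0.935000) = 0.9987

0.9987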